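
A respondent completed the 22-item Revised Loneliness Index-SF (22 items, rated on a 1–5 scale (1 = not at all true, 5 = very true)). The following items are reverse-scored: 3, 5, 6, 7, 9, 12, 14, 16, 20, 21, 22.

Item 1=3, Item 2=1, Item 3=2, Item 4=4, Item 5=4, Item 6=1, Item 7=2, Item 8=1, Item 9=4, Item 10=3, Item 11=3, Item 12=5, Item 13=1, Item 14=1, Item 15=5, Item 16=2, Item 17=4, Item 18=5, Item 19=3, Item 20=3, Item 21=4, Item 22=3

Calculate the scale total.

Raw sum = 64. Reverse-scored items: 3, 5, 6, 7, 9, 12, 14, 16, 20, 21, 22; their raw sum = 31.
Each reversal replaces raw with 6 − raw, changing the total by 6 − 2·raw per item.
Total = 64 + 11·6 − 2·31 = 64 + 66 − 62 = 68

68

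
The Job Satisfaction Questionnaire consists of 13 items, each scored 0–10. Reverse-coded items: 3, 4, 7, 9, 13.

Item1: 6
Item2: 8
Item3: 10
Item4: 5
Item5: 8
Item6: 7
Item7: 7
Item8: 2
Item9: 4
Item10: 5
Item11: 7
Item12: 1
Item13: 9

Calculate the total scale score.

Raw sum = 79. Reverse-coded items: 3, 4, 7, 9, 13; their raw sum = 35.
Each reversal replaces raw with 10 − raw, changing the total by 10 − 2·raw per item.
Total = 79 + 5·10 − 2·35 = 79 + 50 − 70 = 59

59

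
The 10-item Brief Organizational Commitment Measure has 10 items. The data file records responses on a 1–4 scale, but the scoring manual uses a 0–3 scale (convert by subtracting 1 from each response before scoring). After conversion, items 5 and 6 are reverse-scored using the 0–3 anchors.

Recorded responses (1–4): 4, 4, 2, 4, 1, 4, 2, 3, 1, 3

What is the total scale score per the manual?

18

Convert to 0–3: 3, 3, 1, 3, 0, 3, 1, 2, 0, 2
Reverse-coded (reversed = (0+3) − raw = 3 − raw):
  item 5: 3 − 0 = 3
  item 6: 3 − 3 = 0
Scored: 3, 3, 1, 3, 3, 0, 1, 2, 0, 2
Total = 18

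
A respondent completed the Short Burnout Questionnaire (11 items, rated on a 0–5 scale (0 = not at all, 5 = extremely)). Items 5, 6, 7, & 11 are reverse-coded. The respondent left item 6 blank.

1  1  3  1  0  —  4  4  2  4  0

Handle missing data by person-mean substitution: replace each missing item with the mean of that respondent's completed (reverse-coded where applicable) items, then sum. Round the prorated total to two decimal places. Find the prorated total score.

29.70

Reverse-coded (reverse-coded value = 5 − response):
  item 5: 5 − 0 = 5
  item 7: 5 − 4 = 1
  item 11: 5 − 0 = 5
Completed scored items (10 of 11): 1, 1, 3, 1, 5, 1, 4, 2, 4, 5; sum = 27.
Person mean = 27 / 10 ≈ 2.7000
Prorated total = (27 / 10) × 11 = 29.70 (to 2 dp)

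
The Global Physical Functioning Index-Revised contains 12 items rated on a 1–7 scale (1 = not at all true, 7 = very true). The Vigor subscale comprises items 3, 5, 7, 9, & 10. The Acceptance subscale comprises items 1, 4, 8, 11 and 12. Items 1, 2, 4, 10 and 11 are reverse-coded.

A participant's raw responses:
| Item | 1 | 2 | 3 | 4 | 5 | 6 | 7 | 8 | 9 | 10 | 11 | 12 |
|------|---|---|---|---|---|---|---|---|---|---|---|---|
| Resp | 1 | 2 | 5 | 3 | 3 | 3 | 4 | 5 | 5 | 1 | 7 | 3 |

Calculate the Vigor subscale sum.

Vigor items: 3, 5, 7, 9, 10.
Of these, item 10 is reverse-coded; on a 1–7 scale, reversed = 8 − raw.
  item 3: 5
  item 5: 3
  item 7: 4
  item 9: 5
  item 10: 8 − 1 = 7
Sum = 5 + 3 + 4 + 5 + 7 = 24

24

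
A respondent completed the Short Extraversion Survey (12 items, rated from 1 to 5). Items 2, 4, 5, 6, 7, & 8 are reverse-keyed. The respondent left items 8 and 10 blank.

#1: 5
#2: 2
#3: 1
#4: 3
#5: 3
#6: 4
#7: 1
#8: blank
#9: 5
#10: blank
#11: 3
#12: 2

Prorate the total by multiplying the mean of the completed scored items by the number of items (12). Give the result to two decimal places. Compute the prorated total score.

Reverse-coded (reverse-coded value = 6 − response):
  item 2: 6 − 2 = 4
  item 4: 6 − 3 = 3
  item 5: 6 − 3 = 3
  item 6: 6 − 4 = 2
  item 7: 6 − 1 = 5
Completed scored items (10 of 12): 5, 4, 1, 3, 3, 2, 5, 5, 3, 2; sum = 33.
Person mean = 33 / 10 ≈ 3.3000
Prorated total = (33 / 10) × 12 = 39.60 (to 2 dp)

39.60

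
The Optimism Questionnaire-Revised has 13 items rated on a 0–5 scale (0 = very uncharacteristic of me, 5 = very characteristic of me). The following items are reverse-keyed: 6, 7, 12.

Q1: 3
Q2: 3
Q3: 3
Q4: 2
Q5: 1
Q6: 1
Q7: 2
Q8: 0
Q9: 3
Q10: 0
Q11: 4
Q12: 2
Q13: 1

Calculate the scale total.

30

Raw sum = 25. Reverse-keyed items: 6, 7, 12; their raw sum = 5.
Each reversal replaces raw with 5 − raw, changing the total by 5 − 2·raw per item.
Total = 25 + 3·5 − 2·5 = 25 + 15 − 10 = 30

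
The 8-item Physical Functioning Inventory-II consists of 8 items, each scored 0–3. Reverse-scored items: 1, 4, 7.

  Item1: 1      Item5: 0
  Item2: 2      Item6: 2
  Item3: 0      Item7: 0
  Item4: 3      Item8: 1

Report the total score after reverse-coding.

10

Raw sum = 9. Reverse-scored items: 1, 4, 7; their raw sum = 4.
Each reversal replaces raw with 3 − raw, changing the total by 3 − 2·raw per item.
Total = 9 + 3·3 − 2·4 = 9 + 9 − 8 = 10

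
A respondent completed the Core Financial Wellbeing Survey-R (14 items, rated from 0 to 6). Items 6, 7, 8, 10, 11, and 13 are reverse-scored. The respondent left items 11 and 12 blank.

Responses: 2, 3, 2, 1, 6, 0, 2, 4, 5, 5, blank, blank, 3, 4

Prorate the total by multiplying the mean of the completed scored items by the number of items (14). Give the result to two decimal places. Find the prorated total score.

Reverse-coded (reverse-coded value = 6 − response):
  item 6: 6 − 0 = 6
  item 7: 6 − 2 = 4
  item 8: 6 − 4 = 2
  item 10: 6 − 5 = 1
  item 13: 6 − 3 = 3
Completed scored items (12 of 14): 2, 3, 2, 1, 6, 6, 4, 2, 5, 1, 3, 4; sum = 39.
Person mean = 39 / 12 ≈ 3.2500
Prorated total = (39 / 12) × 14 = 45.50 (to 2 dp)

45.50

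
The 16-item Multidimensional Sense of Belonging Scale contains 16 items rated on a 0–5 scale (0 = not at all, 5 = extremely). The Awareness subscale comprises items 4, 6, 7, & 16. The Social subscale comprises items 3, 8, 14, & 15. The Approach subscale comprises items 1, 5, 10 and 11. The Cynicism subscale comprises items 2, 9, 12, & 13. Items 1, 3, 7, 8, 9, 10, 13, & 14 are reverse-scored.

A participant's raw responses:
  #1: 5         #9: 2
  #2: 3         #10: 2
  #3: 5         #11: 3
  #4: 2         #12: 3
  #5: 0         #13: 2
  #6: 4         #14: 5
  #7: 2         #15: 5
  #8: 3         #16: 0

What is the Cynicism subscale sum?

Cynicism items: 2, 9, 12, 13.
Of these, items 9 and 13 are reverse-scored; reverse-coded value = 5 − response.
  item 2: 3
  item 9: 5 − 2 = 3
  item 12: 3
  item 13: 5 − 2 = 3
Sum = 3 + 3 + 3 + 3 = 12

12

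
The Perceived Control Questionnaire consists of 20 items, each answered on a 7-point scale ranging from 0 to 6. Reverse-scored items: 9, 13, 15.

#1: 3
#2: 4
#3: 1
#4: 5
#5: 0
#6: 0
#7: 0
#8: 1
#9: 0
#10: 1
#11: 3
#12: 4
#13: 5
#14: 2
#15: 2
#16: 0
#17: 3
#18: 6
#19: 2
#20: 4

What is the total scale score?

50

Apply reverse scoring (reverse-coded value = 6 − response):
  item 9: 6 − 0 = 6
  item 13: 6 − 5 = 1
  item 15: 6 − 2 = 4
Scored responses: 3, 4, 1, 5, 0, 0, 0, 1, 6, 1, 3, 4, 1, 2, 4, 0, 3, 6, 2, 4
Total = 3 + 4 + 1 + 5 + 0 + 0 + 0 + 1 + 6 + 1 + 3 + 4 + 1 + 2 + 4 + 0 + 3 + 6 + 2 + 4 = 50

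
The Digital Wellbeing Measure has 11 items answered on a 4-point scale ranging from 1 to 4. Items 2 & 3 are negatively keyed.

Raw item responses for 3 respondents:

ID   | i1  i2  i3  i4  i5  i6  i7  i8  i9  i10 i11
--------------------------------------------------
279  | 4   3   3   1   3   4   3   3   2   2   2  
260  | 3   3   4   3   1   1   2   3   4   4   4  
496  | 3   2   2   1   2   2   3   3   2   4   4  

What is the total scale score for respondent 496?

30

Respondent 496 raw: 3, 2, 2, 1, 2, 2, 3, 3, 2, 4, 4.
Reverse-coded (on a 1–4 scale, reversed = 5 − raw):
  item 1: 3
  item 2: 5 − 2 = 3
  item 3: 5 − 2 = 3
  item 4: 1
  item 5: 2
  item 6: 2
  item 7: 3
  item 8: 3
  item 9: 2
  item 10: 4
  item 11: 4
Sum = 3 + 3 + 3 + 1 + 2 + 2 + 3 + 3 + 2 + 4 + 4 = 30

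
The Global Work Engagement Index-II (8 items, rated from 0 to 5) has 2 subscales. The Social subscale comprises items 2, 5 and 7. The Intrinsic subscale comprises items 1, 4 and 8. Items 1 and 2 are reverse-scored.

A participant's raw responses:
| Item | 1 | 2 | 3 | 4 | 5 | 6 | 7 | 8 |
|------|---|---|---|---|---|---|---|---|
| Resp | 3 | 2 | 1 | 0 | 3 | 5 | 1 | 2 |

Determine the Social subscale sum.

Social items: 2, 5, 7.
Of these, item 2 is reverse-scored; reverse-coded value = 5 − response.
  item 2: 5 − 2 = 3
  item 5: 3
  item 7: 1
Sum = 3 + 3 + 1 = 7

7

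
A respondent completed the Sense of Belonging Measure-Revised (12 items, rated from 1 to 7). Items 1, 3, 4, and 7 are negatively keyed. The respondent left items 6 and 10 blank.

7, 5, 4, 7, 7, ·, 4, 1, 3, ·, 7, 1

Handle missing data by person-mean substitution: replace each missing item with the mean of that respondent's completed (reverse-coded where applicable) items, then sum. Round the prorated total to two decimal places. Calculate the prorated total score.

Reverse-coded (reverse-coded value = 8 − response):
  item 1: 8 − 7 = 1
  item 3: 8 − 4 = 4
  item 4: 8 − 7 = 1
  item 7: 8 − 4 = 4
Completed scored items (10 of 12): 1, 5, 4, 1, 7, 4, 1, 3, 7, 1; sum = 34.
Person mean = 34 / 10 ≈ 3.4000
Prorated total = (34 / 10) × 12 = 40.80 (to 2 dp)

40.80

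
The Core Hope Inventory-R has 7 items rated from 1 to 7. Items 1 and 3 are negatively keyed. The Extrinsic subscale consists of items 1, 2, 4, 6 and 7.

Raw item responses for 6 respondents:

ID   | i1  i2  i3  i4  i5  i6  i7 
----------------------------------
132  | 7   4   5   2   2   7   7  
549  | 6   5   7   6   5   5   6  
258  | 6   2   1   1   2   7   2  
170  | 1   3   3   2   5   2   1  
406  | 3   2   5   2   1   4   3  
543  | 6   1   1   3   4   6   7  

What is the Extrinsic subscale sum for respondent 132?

Respondent 132 raw: 7, 4, 5, 2, 2, 7, 7.
Extrinsic items: 1, 2, 4, 6, 7.
Reverse-coded (reverse-coded value = 8 − response):
  item 1: 8 − 7 = 1
  item 2: 4
  item 4: 2
  item 6: 7
  item 7: 7
Sum = 1 + 4 + 2 + 7 + 7 = 21

21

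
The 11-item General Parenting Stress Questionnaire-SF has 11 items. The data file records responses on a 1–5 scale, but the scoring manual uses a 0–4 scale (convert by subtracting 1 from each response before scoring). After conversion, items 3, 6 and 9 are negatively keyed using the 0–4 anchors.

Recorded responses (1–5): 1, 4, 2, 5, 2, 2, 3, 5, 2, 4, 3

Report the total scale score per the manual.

28

Convert to 0–4: 0, 3, 1, 4, 1, 1, 2, 4, 1, 3, 2
Reverse-coded (reverse-coded value = 4 − response):
  item 3: 4 − 1 = 3
  item 6: 4 − 1 = 3
  item 9: 4 − 1 = 3
Scored: 0, 3, 3, 4, 1, 3, 2, 4, 3, 3, 2
Total = 28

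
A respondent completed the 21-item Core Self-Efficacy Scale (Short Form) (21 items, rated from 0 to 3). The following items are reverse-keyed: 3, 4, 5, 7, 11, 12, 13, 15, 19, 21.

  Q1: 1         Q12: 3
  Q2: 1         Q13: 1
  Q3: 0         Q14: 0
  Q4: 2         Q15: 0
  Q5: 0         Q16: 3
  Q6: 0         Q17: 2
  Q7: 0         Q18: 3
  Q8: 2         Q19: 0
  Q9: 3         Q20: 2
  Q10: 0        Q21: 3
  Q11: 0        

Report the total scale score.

Reverse-keyed items use 3 − raw:
  item 3: 3 − 0 = 3
  item 4: 3 − 2 = 1
  item 5: 3 − 0 = 3
  item 7: 3 − 0 = 3
  item 11: 3 − 0 = 3
  item 12: 3 − 3 = 0
  item 13: 3 − 1 = 2
  item 15: 3 − 0 = 3
  item 19: 3 − 0 = 3
  item 21: 3 − 3 = 0
Scored responses: 1, 1, 3, 1, 3, 0, 3, 2, 3, 0, 3, 0, 2, 0, 3, 3, 2, 3, 3, 2, 0
Total = 1 + 1 + 3 + 1 + 3 + 0 + 3 + 2 + 3 + 0 + 3 + 0 + 2 + 0 + 3 + 3 + 2 + 3 + 3 + 2 + 0 = 38

38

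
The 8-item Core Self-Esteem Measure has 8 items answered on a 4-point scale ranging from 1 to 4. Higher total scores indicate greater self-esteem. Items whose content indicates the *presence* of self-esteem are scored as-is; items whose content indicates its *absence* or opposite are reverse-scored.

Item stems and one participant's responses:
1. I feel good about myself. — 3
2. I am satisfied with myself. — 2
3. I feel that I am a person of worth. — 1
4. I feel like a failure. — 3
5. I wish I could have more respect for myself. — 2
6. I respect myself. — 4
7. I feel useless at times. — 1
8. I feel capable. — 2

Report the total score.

21

Items 4, 5, 7 describe the absence/opposite of self-esteem → reverse-score.
reverse-coded value = 5 − response.
  item 1: 3
  item 2: 2
  item 3: 1
  item 4: 5 − 3 = 2
  item 5: 5 − 2 = 3
  item 6: 4
  item 7: 5 − 1 = 4
  item 8: 2
Total = 3 + 2 + 1 + 2 + 3 + 4 + 4 + 2 = 21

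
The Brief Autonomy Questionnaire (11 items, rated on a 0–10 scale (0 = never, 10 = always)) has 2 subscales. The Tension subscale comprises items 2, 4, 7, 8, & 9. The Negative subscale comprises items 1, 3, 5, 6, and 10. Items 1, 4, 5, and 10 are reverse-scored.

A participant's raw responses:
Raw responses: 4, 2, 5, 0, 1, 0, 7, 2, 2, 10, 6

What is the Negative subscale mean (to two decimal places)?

4.00

Negative items: 1, 3, 5, 6, 10.
Of these, items 1, 5, & 10 are reverse-scored; reverse-coded value = 10 − response.
  item 1: 10 − 4 = 6
  item 3: 5
  item 5: 10 − 1 = 9
  item 6: 0
  item 10: 10 − 10 = 0
Sum = 6 + 5 + 9 + 0 + 0 = 20
Mean = 20 / 5 = 4.00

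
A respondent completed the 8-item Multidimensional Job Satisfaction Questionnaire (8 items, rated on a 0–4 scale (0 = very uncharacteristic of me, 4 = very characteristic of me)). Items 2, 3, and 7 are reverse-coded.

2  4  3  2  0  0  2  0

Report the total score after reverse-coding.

Raw sum = 13. Reverse-coded items: 2, 3, 7; their raw sum = 9.
Each reversal replaces raw with 4 − raw, changing the total by 4 − 2·raw per item.
Total = 13 + 3·4 − 2·9 = 13 + 12 − 18 = 7

7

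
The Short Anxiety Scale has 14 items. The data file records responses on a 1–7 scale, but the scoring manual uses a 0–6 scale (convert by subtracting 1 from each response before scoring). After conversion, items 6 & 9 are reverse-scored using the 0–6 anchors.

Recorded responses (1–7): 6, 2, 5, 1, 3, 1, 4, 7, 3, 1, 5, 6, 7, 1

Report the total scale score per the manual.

46

Convert to 0–6: 5, 1, 4, 0, 2, 0, 3, 6, 2, 0, 4, 5, 6, 0
Reverse-coded (reversed = (0+6) − raw = 6 − raw):
  item 6: 6 − 0 = 6
  item 9: 6 − 2 = 4
Scored: 5, 1, 4, 0, 2, 6, 3, 6, 4, 0, 4, 5, 6, 0
Total = 46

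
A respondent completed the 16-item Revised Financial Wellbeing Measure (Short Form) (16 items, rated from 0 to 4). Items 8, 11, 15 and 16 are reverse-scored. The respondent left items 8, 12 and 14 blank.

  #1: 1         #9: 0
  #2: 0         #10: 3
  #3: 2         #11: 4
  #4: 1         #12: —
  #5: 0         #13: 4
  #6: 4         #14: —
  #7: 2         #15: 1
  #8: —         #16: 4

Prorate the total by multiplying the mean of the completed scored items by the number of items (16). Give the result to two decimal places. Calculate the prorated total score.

24.62

Reverse-coded (reverse-coded value = 4 − response):
  item 11: 4 − 4 = 0
  item 15: 4 − 1 = 3
  item 16: 4 − 4 = 0
Completed scored items (13 of 16): 1, 0, 2, 1, 0, 4, 2, 0, 3, 0, 4, 3, 0; sum = 20.
Person mean = 20 / 13 ≈ 1.5385
Prorated total = (20 / 13) × 16 = 24.62 (to 2 dp)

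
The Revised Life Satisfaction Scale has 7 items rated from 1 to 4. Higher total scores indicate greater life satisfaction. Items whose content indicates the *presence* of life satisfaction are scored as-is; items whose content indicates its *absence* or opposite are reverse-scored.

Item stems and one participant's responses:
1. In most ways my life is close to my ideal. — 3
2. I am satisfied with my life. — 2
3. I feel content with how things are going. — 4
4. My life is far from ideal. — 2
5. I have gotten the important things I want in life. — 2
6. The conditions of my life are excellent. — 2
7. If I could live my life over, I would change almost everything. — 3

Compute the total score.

Items 4, 7 describe the absence/opposite of life satisfaction → reverse-score.
on a 1–4 scale, reversed = 5 − raw.
  item 1: 3
  item 2: 2
  item 3: 4
  item 4: 5 − 2 = 3
  item 5: 2
  item 6: 2
  item 7: 5 − 3 = 2
Total = 3 + 2 + 4 + 3 + 2 + 2 + 2 = 18

18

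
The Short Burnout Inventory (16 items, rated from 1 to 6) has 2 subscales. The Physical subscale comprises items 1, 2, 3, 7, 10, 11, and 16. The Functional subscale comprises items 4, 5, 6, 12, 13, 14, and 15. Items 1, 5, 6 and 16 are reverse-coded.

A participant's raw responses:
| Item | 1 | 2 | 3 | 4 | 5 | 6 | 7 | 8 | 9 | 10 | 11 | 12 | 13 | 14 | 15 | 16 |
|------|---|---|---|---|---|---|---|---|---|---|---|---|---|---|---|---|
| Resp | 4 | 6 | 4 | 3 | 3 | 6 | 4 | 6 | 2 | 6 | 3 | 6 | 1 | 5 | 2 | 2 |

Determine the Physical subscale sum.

31

Physical items: 1, 2, 3, 7, 10, 11, 16.
Of these, items 1 & 16 are reverse-coded; reverse-coded value = 7 − response.
  item 1: 7 − 4 = 3
  item 2: 6
  item 3: 4
  item 7: 4
  item 10: 6
  item 11: 3
  item 16: 7 − 2 = 5
Sum = 3 + 6 + 4 + 4 + 6 + 3 + 5 = 31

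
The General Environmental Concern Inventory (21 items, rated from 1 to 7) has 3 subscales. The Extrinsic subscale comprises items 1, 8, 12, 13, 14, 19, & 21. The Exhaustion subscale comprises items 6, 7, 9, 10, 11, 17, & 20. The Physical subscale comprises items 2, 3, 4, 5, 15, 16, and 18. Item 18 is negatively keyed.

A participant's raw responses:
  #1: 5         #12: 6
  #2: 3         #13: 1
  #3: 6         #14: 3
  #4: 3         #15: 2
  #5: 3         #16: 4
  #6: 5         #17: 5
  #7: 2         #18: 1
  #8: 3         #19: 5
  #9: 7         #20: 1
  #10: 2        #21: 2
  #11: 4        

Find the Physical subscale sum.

28

Physical items: 2, 3, 4, 5, 15, 16, 18.
Of these, item 18 is negatively keyed; reverse-coded value = 8 − response.
  item 2: 3
  item 3: 6
  item 4: 3
  item 5: 3
  item 15: 2
  item 16: 4
  item 18: 8 − 1 = 7
Sum = 3 + 6 + 3 + 3 + 2 + 4 + 7 = 28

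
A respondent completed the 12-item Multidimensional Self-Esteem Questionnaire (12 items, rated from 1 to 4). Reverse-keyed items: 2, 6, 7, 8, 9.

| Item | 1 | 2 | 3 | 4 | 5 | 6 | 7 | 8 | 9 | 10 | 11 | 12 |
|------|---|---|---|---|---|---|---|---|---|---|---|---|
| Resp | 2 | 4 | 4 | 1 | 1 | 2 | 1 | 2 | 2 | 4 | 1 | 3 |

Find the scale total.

30

Reversing items 2, 6, 7, 8, & 9 with 5 − raw:
Total = 2 + (5−4) + 4 + 1 + 1 + (5−2) + (5−1) + (5−2) + (5−2) + 4 + 1 + 3
      = 2 + 1 + 4 + 1 + 1 + 3 + 4 + 3 + 3 + 4 + 1 + 3 = 30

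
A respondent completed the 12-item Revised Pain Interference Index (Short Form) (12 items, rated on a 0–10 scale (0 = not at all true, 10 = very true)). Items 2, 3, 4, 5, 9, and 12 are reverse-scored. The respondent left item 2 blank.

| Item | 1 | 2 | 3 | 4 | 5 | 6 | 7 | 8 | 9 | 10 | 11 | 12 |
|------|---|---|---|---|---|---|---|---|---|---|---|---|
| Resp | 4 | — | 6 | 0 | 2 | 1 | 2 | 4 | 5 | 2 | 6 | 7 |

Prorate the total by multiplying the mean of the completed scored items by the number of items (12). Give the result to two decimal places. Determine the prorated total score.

53.45

Reverse-coded (reverse-coded value = 10 − response):
  item 3: 10 − 6 = 4
  item 4: 10 − 0 = 10
  item 5: 10 − 2 = 8
  item 9: 10 − 5 = 5
  item 12: 10 − 7 = 3
Completed scored items (11 of 12): 4, 4, 10, 8, 1, 2, 4, 5, 2, 6, 3; sum = 49.
Person mean = 49 / 11 ≈ 4.4545
Prorated total = (49 / 11) × 12 = 53.45 (to 2 dp)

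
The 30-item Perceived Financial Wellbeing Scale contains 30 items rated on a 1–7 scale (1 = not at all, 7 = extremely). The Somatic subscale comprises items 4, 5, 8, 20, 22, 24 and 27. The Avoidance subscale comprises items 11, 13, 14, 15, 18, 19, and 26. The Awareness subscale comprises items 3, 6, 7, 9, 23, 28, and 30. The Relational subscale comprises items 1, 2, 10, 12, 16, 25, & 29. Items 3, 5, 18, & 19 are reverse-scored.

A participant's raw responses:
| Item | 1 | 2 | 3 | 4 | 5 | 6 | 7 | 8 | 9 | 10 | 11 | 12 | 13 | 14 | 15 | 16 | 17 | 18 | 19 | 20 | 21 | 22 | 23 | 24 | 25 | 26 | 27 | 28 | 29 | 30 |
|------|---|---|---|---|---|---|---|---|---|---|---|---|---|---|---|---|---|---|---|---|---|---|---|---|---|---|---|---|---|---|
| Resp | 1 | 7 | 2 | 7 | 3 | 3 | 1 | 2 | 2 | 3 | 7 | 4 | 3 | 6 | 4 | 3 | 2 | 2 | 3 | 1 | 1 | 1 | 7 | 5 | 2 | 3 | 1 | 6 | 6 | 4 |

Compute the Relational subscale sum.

26

Relational items: 1, 2, 10, 12, 16, 25, 29.
  item 1: 1
  item 2: 7
  item 10: 3
  item 12: 4
  item 16: 3
  item 25: 2
  item 29: 6
Sum = 1 + 7 + 3 + 4 + 3 + 2 + 6 = 26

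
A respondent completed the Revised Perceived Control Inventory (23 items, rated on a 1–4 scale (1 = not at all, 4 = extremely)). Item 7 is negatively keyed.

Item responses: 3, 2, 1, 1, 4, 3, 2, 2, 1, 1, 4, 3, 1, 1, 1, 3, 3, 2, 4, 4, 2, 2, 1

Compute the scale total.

Reversing item 7 with 5 − raw:
Total = 3 + 2 + 1 + 1 + 4 + 3 + (5−2) + 2 + 1 + 1 + 4 + 3 + 1 + 1 + 1 + 3 + 3 + 2 + 4 + 4 + 2 + 2 + 1
      = 3 + 2 + 1 + 1 + 4 + 3 + 3 + 2 + 1 + 1 + 4 + 3 + 1 + 1 + 1 + 3 + 3 + 2 + 4 + 4 + 2 + 2 + 1 = 52

52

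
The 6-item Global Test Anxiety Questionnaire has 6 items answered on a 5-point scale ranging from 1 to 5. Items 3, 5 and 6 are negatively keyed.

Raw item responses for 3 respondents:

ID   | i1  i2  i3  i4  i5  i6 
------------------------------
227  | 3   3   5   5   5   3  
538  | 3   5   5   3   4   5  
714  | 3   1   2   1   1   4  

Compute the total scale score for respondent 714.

16

Respondent 714 raw: 3, 1, 2, 1, 1, 4.
Reverse-coded (reversed = (1+5) − raw = 6 − raw):
  item 1: 3
  item 2: 1
  item 3: 6 − 2 = 4
  item 4: 1
  item 5: 6 − 1 = 5
  item 6: 6 − 4 = 2
Sum = 3 + 1 + 4 + 1 + 5 + 2 = 16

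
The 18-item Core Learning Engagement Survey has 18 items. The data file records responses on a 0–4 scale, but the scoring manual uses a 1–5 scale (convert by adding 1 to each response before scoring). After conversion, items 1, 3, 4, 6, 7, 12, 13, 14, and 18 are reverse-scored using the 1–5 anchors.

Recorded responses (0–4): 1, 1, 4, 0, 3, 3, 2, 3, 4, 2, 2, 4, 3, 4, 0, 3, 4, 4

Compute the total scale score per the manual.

Convert to 1–5: 2, 2, 5, 1, 4, 4, 3, 4, 5, 3, 3, 5, 4, 5, 1, 4, 5, 5
Reverse-coded (reversed = (1+5) − raw = 6 − raw):
  item 1: 6 − 2 = 4
  item 3: 6 − 5 = 1
  item 4: 6 − 1 = 5
  item 6: 6 − 4 = 2
  item 7: 6 − 3 = 3
  item 12: 6 − 5 = 1
  item 13: 6 − 4 = 2
  item 14: 6 − 5 = 1
  item 18: 6 − 5 = 1
Scored: 4, 2, 1, 5, 4, 2, 3, 4, 5, 3, 3, 1, 2, 1, 1, 4, 5, 1
Total = 51

51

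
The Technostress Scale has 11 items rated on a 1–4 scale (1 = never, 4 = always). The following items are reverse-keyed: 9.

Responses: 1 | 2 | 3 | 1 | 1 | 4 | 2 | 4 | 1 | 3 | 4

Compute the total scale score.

29

Reverse-coded items (reverse-coded value = 5 − response):
  item 9: 5 − 1 = 4
Scored responses: 1, 2, 3, 1, 1, 4, 2, 4, 4, 3, 4
Total = 1 + 2 + 3 + 1 + 1 + 4 + 2 + 4 + 4 + 3 + 4 = 29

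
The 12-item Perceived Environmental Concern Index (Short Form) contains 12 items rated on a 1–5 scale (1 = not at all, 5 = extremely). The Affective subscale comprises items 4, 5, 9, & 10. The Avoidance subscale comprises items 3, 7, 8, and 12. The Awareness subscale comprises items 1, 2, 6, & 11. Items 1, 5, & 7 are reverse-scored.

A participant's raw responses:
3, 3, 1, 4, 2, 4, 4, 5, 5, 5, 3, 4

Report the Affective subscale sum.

Affective items: 4, 5, 9, 10.
Of these, item 5 is reverse-scored; on a 1–5 scale, reversed = 6 − raw.
  item 4: 4
  item 5: 6 − 2 = 4
  item 9: 5
  item 10: 5
Sum = 4 + 4 + 5 + 5 = 18

18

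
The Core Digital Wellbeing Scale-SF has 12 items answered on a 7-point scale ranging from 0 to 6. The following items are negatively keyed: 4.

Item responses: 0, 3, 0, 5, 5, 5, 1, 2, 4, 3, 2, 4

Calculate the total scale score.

Negatively keyed items use 6 − raw:
  item 4: 6 − 5 = 1
After reverse-coding: 0, 3, 0, 1, 5, 5, 1, 2, 4, 3, 2, 4
Total = 0 + 3 + 0 + 1 + 5 + 5 + 1 + 2 + 4 + 3 + 2 + 4 = 30

30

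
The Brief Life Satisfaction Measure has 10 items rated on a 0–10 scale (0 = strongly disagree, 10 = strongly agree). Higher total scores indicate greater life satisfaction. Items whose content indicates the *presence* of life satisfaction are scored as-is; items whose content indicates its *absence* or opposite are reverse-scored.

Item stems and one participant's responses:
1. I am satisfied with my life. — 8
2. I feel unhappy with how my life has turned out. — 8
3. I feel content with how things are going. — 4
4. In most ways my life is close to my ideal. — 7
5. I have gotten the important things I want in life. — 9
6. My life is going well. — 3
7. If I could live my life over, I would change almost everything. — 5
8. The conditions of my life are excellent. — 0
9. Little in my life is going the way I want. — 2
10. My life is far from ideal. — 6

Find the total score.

Items 2, 7, 9, 10 describe the absence/opposite of life satisfaction → reverse-score.
reverse-coded value = 10 − response.
  item 1: 8
  item 2: 10 − 8 = 2
  item 3: 4
  item 4: 7
  item 5: 9
  item 6: 3
  item 7: 10 − 5 = 5
  item 8: 0
  item 9: 10 − 2 = 8
  item 10: 10 − 6 = 4
Total = 8 + 2 + 4 + 7 + 9 + 3 + 5 + 0 + 8 + 4 = 50

50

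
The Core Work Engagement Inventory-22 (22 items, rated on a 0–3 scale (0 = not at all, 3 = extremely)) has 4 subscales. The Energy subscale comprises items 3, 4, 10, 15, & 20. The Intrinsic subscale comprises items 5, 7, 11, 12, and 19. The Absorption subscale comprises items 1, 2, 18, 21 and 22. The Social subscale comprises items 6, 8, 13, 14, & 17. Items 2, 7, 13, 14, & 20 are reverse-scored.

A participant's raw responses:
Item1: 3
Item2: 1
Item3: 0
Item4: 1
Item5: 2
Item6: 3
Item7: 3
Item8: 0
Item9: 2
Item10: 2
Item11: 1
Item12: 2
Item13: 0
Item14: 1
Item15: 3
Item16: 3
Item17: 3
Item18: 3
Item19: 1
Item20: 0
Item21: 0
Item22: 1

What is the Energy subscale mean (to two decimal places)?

1.80

Energy items: 3, 4, 10, 15, 20.
Of these, item 20 is reverse-scored; reverse-coded value = 3 − response.
  item 3: 0
  item 4: 1
  item 10: 2
  item 15: 3
  item 20: 3 − 0 = 3
Sum = 0 + 1 + 2 + 3 + 3 = 9
Mean = 9 / 5 = 1.80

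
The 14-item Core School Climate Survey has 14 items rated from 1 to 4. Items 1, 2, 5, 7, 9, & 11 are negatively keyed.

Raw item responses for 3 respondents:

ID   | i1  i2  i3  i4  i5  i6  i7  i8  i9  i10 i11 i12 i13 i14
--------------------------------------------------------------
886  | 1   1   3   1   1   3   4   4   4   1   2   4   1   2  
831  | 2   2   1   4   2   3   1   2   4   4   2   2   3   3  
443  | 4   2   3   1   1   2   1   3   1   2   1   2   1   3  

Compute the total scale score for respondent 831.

Respondent 831 raw: 2, 2, 1, 4, 2, 3, 1, 2, 4, 4, 2, 2, 3, 3.
Reverse-coded (reverse-coded value = 5 − response):
  item 1: 5 − 2 = 3
  item 2: 5 − 2 = 3
  item 3: 1
  item 4: 4
  item 5: 5 − 2 = 3
  item 6: 3
  item 7: 5 − 1 = 4
  item 8: 2
  item 9: 5 − 4 = 1
  item 10: 4
  item 11: 5 − 2 = 3
  item 12: 2
  item 13: 3
  item 14: 3
Sum = 3 + 3 + 1 + 4 + 3 + 3 + 4 + 2 + 1 + 4 + 3 + 2 + 3 + 3 = 39

39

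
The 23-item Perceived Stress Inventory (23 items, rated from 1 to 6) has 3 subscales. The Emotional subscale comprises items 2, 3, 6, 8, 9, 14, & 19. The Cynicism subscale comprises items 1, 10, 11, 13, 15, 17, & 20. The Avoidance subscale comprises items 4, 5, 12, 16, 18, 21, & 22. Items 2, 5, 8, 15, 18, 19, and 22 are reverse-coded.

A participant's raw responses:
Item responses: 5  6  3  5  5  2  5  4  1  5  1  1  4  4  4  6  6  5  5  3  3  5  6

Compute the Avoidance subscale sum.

Avoidance items: 4, 5, 12, 16, 18, 21, 22.
Of these, items 5, 18, & 22 are reverse-coded; reversed = (1+6) − raw = 7 − raw.
  item 4: 5
  item 5: 7 − 5 = 2
  item 12: 1
  item 16: 6
  item 18: 7 − 5 = 2
  item 21: 3
  item 22: 7 − 5 = 2
Sum = 5 + 2 + 1 + 6 + 2 + 3 + 2 = 21

21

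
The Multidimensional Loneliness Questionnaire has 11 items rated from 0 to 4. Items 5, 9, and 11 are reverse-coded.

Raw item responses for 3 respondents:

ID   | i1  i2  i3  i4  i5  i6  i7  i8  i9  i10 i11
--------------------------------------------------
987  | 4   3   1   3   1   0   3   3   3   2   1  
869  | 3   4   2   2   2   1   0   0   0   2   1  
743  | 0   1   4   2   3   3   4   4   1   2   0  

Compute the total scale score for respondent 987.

Respondent 987 raw: 4, 3, 1, 3, 1, 0, 3, 3, 3, 2, 1.
Reverse-coded (reversed = (0+4) − raw = 4 − raw):
  item 1: 4
  item 2: 3
  item 3: 1
  item 4: 3
  item 5: 4 − 1 = 3
  item 6: 0
  item 7: 3
  item 8: 3
  item 9: 4 − 3 = 1
  item 10: 2
  item 11: 4 − 1 = 3
Sum = 4 + 3 + 1 + 3 + 3 + 0 + 3 + 3 + 1 + 2 + 3 = 26

26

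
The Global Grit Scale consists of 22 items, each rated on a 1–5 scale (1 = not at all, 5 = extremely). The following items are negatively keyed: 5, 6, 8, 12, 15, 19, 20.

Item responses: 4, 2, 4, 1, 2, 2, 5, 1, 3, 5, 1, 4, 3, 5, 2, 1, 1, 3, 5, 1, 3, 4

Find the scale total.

Reversing items 5, 6, 8, 12, 15, 19, & 20 with 6 − raw:
Total = 4 + 2 + 4 + 1 + (6−2) + (6−2) + 5 + (6−1) + 3 + 5 + 1 + (6−4) + 3 + 5 + (6−2) + 1 + 1 + 3 + (6−5) + (6−1) + 3 + 4
      = 4 + 2 + 4 + 1 + 4 + 4 + 5 + 5 + 3 + 5 + 1 + 2 + 3 + 5 + 4 + 1 + 1 + 3 + 1 + 5 + 3 + 4 = 70

70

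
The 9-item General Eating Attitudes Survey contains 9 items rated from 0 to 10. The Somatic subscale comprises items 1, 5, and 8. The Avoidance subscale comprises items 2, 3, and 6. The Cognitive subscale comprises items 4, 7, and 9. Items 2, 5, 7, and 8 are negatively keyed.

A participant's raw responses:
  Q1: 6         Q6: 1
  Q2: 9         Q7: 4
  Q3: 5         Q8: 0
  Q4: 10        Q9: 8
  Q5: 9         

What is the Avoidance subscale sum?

Avoidance items: 2, 3, 6.
Of these, item 2 is negatively keyed; reversed = (0+10) − raw = 10 − raw.
  item 2: 10 − 9 = 1
  item 3: 5
  item 6: 1
Sum = 1 + 5 + 1 = 7

7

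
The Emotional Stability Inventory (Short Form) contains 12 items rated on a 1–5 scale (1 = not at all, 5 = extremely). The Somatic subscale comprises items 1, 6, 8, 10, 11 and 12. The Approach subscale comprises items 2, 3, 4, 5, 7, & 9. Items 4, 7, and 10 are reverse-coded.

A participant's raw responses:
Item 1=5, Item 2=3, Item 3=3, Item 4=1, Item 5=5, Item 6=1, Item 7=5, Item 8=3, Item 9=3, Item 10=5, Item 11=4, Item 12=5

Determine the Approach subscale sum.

20

Approach items: 2, 3, 4, 5, 7, 9.
Of these, items 4 and 7 are reverse-coded; reversed = (1+5) − raw = 6 − raw.
  item 2: 3
  item 3: 3
  item 4: 6 − 1 = 5
  item 5: 5
  item 7: 6 − 5 = 1
  item 9: 3
Sum = 3 + 3 + 5 + 5 + 1 + 3 = 20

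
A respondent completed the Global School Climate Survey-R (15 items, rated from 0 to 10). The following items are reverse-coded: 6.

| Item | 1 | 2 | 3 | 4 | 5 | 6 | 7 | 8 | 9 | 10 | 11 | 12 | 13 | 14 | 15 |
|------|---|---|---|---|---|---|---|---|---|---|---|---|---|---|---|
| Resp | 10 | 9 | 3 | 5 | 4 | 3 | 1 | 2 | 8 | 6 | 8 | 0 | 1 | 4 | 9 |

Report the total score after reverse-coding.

77

Reverse-coded items use 10 − raw:
  item 6: 10 − 3 = 7
Scored responses: 10, 9, 3, 5, 4, 7, 1, 2, 8, 6, 8, 0, 1, 4, 9
Total = 10 + 9 + 3 + 5 + 4 + 7 + 1 + 2 + 8 + 6 + 8 + 0 + 1 + 4 + 9 = 77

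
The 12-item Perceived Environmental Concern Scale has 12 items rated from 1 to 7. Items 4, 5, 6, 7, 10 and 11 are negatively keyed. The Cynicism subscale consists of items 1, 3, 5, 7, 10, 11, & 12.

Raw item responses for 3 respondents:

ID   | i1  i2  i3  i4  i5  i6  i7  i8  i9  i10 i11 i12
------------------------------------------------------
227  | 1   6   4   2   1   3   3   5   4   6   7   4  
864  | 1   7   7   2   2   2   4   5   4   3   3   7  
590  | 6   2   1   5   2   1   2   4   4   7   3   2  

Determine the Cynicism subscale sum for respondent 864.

35

Respondent 864 raw: 1, 7, 7, 2, 2, 2, 4, 5, 4, 3, 3, 7.
Cynicism items: 1, 3, 5, 7, 10, 11, 12.
Reverse-coded (reverse-coded value = 8 − response):
  item 1: 1
  item 3: 7
  item 5: 8 − 2 = 6
  item 7: 8 − 4 = 4
  item 10: 8 − 3 = 5
  item 11: 8 − 3 = 5
  item 12: 7
Sum = 1 + 7 + 6 + 4 + 5 + 5 + 7 = 35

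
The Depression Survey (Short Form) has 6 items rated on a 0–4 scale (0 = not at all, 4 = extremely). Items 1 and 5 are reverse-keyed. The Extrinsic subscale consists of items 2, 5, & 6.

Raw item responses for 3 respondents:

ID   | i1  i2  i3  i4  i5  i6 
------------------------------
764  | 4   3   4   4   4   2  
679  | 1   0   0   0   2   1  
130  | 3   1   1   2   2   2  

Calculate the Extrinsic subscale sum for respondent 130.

5

Respondent 130 raw: 3, 1, 1, 2, 2, 2.
Extrinsic items: 2, 5, 6.
Reverse-coded (reverse-coded value = 4 − response):
  item 2: 1
  item 5: 4 − 2 = 2
  item 6: 2
Sum = 1 + 2 + 2 = 5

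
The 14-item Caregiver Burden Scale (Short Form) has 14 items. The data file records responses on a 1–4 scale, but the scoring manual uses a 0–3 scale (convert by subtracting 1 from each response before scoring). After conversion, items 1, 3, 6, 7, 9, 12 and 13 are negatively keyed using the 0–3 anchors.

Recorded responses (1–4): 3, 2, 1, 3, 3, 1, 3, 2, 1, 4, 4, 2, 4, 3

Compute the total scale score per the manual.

Convert to 0–3: 2, 1, 0, 2, 2, 0, 2, 1, 0, 3, 3, 1, 3, 2
Reverse-coded (reverse-coded value = 3 − response):
  item 1: 3 − 2 = 1
  item 3: 3 − 0 = 3
  item 6: 3 − 0 = 3
  item 7: 3 − 2 = 1
  item 9: 3 − 0 = 3
  item 12: 3 − 1 = 2
  item 13: 3 − 3 = 0
Scored: 1, 1, 3, 2, 2, 3, 1, 1, 3, 3, 3, 2, 0, 2
Total = 27

27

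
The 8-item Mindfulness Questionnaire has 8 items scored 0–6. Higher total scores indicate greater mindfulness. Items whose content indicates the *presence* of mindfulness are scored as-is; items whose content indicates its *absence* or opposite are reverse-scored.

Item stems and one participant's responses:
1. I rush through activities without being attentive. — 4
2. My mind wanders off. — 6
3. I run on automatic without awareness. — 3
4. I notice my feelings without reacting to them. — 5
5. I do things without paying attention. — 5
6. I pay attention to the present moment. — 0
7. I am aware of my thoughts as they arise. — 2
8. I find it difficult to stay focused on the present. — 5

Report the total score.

14

Items 1, 2, 3, 5, 8 describe the absence/opposite of mindfulness → reverse-score.
reverse-coded value = 6 − response.
  item 1: 6 − 4 = 2
  item 2: 6 − 6 = 0
  item 3: 6 − 3 = 3
  item 4: 5
  item 5: 6 − 5 = 1
  item 6: 0
  item 7: 2
  item 8: 6 − 5 = 1
Total = 2 + 0 + 3 + 5 + 1 + 0 + 2 + 1 = 14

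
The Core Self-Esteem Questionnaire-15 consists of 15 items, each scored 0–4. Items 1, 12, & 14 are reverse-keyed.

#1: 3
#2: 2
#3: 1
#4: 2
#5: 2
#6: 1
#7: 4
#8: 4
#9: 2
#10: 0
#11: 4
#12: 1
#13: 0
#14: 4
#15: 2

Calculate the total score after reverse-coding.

28

Raw sum = 32. Reverse-keyed items: 1, 12, 14; their raw sum = 8.
Each reversal replaces raw with 4 − raw, changing the total by 4 − 2·raw per item.
Total = 32 + 3·4 − 2·8 = 32 + 12 − 16 = 28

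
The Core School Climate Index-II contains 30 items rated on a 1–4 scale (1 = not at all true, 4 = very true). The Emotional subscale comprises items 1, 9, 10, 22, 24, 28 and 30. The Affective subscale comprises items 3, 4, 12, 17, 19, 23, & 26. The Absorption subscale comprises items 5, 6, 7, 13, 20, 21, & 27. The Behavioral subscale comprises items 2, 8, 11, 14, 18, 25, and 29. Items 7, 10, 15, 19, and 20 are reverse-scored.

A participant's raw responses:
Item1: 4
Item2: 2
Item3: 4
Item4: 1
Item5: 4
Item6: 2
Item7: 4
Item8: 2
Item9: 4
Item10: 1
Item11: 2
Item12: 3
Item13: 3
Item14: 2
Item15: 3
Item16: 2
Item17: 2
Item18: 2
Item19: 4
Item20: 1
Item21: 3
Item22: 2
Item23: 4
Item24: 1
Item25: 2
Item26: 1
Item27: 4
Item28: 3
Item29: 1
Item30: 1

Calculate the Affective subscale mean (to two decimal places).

Affective items: 3, 4, 12, 17, 19, 23, 26.
Of these, item 19 is reverse-scored; on a 1–4 scale, reversed = 5 − raw.
  item 3: 4
  item 4: 1
  item 12: 3
  item 17: 2
  item 19: 5 − 4 = 1
  item 23: 4
  item 26: 1
Sum = 4 + 1 + 3 + 2 + 1 + 4 + 1 = 16
Mean = 16 / 7 = 2.29

2.29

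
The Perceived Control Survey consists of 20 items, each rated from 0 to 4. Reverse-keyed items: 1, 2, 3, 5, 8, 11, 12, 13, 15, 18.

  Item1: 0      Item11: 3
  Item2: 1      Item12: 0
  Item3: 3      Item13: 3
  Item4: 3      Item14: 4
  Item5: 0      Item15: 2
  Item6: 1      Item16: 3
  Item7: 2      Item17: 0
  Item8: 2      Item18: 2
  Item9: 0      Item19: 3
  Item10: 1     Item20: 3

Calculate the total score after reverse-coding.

44

Raw sum = 36. Reverse-keyed items: 1, 2, 3, 5, 8, 11, 12, 13, 15, 18; their raw sum = 16.
Each reversal replaces raw with 4 − raw, changing the total by 4 − 2·raw per item.
Total = 36 + 10·4 − 2·16 = 36 + 40 − 32 = 44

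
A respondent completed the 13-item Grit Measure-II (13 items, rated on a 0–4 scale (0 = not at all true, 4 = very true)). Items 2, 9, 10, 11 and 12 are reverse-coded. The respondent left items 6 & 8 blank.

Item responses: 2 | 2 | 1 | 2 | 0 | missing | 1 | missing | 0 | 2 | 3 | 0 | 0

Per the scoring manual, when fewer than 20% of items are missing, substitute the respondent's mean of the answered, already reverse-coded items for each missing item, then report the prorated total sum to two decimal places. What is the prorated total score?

Reverse-coded (on a 0–4 scale, reversed = 4 − raw):
  item 2: 4 − 2 = 2
  item 9: 4 − 0 = 4
  item 10: 4 − 2 = 2
  item 11: 4 − 3 = 1
  item 12: 4 − 0 = 4
Completed scored items (11 of 13): 2, 2, 1, 2, 0, 1, 4, 2, 1, 4, 0; sum = 19.
Person mean = 19 / 11 ≈ 1.7273
Prorated total = (19 / 11) × 13 = 22.45 (to 2 dp)

22.45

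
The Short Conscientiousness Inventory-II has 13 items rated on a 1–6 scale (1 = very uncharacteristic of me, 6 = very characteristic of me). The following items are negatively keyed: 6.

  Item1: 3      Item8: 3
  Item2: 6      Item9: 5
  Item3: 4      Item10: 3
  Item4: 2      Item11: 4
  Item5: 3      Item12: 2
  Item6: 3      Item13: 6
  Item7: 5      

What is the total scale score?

50

Reverse-coded items (reversed = (1+6) − raw = 7 − raw):
  item 6: 7 − 3 = 4
After reverse-coding: 3, 6, 4, 2, 3, 4, 5, 3, 5, 3, 4, 2, 6
Total = 3 + 6 + 4 + 2 + 3 + 4 + 5 + 3 + 5 + 3 + 4 + 2 + 6 = 50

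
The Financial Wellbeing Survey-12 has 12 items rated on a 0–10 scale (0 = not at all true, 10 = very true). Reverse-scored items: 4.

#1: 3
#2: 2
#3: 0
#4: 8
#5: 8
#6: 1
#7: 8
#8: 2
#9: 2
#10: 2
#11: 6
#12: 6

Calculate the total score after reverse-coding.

Apply reverse scoring (on a 0–10 scale, reversed = 10 − raw):
  item 4: 10 − 8 = 2
Scored responses: 3, 2, 0, 2, 8, 1, 8, 2, 2, 2, 6, 6
Total = 3 + 2 + 0 + 2 + 8 + 1 + 8 + 2 + 2 + 2 + 6 + 6 = 42

42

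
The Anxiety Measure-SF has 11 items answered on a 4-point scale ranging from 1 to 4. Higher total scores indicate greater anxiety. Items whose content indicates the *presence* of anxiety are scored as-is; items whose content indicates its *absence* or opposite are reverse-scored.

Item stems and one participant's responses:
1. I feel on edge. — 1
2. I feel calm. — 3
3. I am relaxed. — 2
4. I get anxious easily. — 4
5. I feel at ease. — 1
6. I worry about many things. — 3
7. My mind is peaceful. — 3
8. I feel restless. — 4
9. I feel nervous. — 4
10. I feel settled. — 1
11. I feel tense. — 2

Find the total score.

33

Items 2, 3, 5, 7, 10 describe the absence/opposite of anxiety → reverse-score.
reverse-coded value = 5 − response.
  item 1: 1
  item 2: 5 − 3 = 2
  item 3: 5 − 2 = 3
  item 4: 4
  item 5: 5 − 1 = 4
  item 6: 3
  item 7: 5 − 3 = 2
  item 8: 4
  item 9: 4
  item 10: 5 − 1 = 4
  item 11: 2
Total = 1 + 2 + 3 + 4 + 4 + 3 + 2 + 4 + 4 + 4 + 2 = 33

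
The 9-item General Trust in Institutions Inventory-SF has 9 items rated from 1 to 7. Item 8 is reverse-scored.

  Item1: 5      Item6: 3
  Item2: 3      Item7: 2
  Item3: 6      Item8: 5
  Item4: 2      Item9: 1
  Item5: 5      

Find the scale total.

30

Raw sum = 32. Reverse-scored items: 8; their raw sum = 5.
Each reversal replaces raw with 8 − raw, changing the total by 8 − 2·raw per item.
Total = 32 + 1·8 − 2·5 = 32 + 8 − 10 = 30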